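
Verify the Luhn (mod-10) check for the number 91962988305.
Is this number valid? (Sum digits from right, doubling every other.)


Luhn sum = 57
57 mod 10 = 7

Invalid (Luhn sum mod 10 = 7)


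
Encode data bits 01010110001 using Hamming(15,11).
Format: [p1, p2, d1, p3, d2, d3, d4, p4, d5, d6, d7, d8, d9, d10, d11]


Parity bits: p1=0, p2=0, p3=1, p4=1

000110110110001


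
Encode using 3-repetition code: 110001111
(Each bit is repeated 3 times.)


Each bit -> 3 copies

111111000000000111111111111


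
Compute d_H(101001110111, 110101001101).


XOR: 011100111010
Count of 1s: 7

7


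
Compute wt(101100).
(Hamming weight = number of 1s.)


Counting 1s in 101100

3


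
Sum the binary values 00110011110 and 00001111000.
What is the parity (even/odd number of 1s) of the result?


00110011110 = 414
00001111000 = 120
Sum = 534 = 1000010110
1s count = 4

even parity (4 ones in 1000010110)


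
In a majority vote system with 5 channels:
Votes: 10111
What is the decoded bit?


Ones: 4 out of 5
Threshold: 3

1 (4/5 voted 1)


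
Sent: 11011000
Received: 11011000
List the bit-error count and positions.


XOR: 00000000

0 errors (received matches sent)


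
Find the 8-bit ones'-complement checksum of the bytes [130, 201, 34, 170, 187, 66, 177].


Sum = 965 mod 256 = 197
Complement = 58

58


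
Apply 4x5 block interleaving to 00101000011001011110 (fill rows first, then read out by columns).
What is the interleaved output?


Matrix:
  00101
  00001
  10010
  11110
Read columns: 00110001100100111100

00110001100100111100


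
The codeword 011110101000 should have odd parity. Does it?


Number of 1s: 6

No, parity error (6 ones)


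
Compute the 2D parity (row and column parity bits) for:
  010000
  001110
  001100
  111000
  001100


Row parities: 11010
Column parities: 100110

Row P: 11010, Col P: 100110, Corner: 1


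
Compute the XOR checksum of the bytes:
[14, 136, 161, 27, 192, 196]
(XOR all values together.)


XOR chain: 14 ^ 136 ^ 161 ^ 27 ^ 192 ^ 196 = 56

56


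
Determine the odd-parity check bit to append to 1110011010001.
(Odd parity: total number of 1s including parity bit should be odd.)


Number of 1s in data: 7
Parity bit: 0

0


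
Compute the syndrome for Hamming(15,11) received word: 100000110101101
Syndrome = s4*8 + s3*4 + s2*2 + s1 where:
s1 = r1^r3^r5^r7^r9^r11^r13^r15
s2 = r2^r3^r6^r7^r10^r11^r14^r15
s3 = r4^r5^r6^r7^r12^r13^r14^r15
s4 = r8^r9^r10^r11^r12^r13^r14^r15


s1=0, s2=1, s3=0, s4=1

Syndrome = 10 (error at position 10)


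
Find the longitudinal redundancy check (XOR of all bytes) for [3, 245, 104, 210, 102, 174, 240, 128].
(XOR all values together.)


XOR chain: 3 ^ 245 ^ 104 ^ 210 ^ 102 ^ 174 ^ 240 ^ 128 = 244

244


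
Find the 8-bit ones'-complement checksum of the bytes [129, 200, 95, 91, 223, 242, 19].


Sum = 999 mod 256 = 231
Complement = 24

24


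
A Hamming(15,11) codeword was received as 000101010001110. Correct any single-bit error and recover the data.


Syndrome = 5: error at position 5

Data: 01100001110 (corrected bit 5)


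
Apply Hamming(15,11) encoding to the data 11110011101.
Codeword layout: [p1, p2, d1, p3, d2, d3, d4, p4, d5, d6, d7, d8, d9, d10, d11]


Parity bits: p1=0, p2=1, p3=0, p4=0

011011100011101


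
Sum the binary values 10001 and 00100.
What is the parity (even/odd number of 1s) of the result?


10001 = 17
00100 = 4
Sum = 21 = 10101
1s count = 3

odd parity (3 ones in 10101)


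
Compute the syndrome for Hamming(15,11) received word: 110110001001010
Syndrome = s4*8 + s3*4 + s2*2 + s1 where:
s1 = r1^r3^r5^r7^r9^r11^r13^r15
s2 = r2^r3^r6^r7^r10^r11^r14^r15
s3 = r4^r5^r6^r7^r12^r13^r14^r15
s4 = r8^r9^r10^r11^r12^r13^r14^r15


s1=1, s2=0, s3=0, s4=1

Syndrome = 9 (error at position 9)


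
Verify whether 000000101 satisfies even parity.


Number of 1s: 2

Yes, parity is correct (2 ones)


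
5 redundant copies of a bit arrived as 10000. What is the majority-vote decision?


Ones: 1 out of 5
Threshold: 3

0 (1/5 voted 1)


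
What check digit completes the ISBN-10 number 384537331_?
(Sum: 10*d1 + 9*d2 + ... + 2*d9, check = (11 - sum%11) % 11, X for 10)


Weighted sum: 245
245 mod 11 = 3

Check digit: 8


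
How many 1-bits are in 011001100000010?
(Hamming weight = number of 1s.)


Counting 1s in 011001100000010

5


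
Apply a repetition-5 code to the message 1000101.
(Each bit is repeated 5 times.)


Each bit -> 5 copies

11111000000000000000111110000011111


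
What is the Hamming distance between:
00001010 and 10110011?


XOR: 10111001
Count of 1s: 5

5


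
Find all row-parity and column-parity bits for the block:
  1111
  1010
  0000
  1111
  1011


Row parities: 00001
Column parities: 0001

Row P: 00001, Col P: 0001, Corner: 1


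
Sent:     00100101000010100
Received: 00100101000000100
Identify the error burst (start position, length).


XOR: 00000000000010000

Burst at position 12, length 1


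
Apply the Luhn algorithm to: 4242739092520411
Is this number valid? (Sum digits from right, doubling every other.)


Luhn sum = 58
58 mod 10 = 8

Invalid (Luhn sum mod 10 = 8)


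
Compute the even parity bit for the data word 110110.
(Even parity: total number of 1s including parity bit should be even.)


Number of 1s in data: 4
Parity bit: 0

0


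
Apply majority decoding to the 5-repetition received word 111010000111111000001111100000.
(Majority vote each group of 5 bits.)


Groups: 11101, 00001, 11111, 00000, 11111, 00000
Majority votes: 101010

101010


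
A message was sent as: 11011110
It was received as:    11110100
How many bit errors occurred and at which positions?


XOR: 00101010

3 error(s) at position(s): 2, 4, 6


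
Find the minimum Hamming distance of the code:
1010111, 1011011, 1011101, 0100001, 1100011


Comparing all pairs, minimum distance: 2
Can detect 1 errors, correct 0 errors

2


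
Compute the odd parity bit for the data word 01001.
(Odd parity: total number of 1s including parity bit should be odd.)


Number of 1s in data: 2
Parity bit: 1

1


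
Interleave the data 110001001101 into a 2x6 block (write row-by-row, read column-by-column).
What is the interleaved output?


Matrix:
  110001
  001101
Read columns: 101001010011

101001010011


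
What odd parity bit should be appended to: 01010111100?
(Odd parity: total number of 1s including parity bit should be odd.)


Number of 1s in data: 6
Parity bit: 1

1


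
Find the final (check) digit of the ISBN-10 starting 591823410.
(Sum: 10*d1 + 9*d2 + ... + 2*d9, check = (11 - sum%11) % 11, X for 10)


Weighted sum: 241
241 mod 11 = 10

Check digit: 1


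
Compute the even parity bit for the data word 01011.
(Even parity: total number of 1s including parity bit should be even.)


Number of 1s in data: 3
Parity bit: 1

1


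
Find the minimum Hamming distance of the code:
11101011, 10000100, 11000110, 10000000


Comparing all pairs, minimum distance: 1
Can detect 0 errors, correct 0 errors

1


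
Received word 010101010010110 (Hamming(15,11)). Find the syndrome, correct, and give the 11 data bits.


Syndrome = 0: no error detected

Data: 00100010110 (no errors)


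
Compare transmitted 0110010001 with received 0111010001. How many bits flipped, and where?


XOR: 0001000000

1 error(s) at position(s): 3


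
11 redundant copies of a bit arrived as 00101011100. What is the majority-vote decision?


Ones: 5 out of 11
Threshold: 6

0 (5/11 voted 1)


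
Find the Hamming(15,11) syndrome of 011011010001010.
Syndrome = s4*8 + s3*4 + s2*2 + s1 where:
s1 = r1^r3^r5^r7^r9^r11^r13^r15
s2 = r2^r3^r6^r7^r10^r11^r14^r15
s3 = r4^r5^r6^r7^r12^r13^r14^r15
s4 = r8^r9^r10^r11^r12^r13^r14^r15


s1=0, s2=0, s3=0, s4=1

Syndrome = 8 (error at position 8)


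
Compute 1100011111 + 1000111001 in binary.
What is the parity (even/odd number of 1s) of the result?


1100011111 = 799
1000111001 = 569
Sum = 1368 = 10101011000
1s count = 5

odd parity (5 ones in 10101011000)


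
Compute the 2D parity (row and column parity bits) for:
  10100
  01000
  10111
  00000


Row parities: 0100
Column parities: 01011

Row P: 0100, Col P: 01011, Corner: 1


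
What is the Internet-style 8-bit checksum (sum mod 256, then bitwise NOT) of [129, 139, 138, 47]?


Sum = 453 mod 256 = 197
Complement = 58

58


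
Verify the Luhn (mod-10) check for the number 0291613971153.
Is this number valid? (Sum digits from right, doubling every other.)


Luhn sum = 49
49 mod 10 = 9

Invalid (Luhn sum mod 10 = 9)


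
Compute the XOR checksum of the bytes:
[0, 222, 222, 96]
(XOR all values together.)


XOR chain: 0 ^ 222 ^ 222 ^ 96 = 96

96


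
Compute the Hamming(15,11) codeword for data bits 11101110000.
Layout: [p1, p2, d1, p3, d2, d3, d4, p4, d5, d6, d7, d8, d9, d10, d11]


Parity bits: p1=0, p2=0, p3=0, p4=1

001011011110000


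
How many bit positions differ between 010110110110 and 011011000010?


XOR: 001101110100
Count of 1s: 6

6


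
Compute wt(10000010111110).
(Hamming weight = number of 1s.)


Counting 1s in 10000010111110

7


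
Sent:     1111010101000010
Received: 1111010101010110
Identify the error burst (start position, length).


XOR: 0000000000010100

Burst at position 11, length 3


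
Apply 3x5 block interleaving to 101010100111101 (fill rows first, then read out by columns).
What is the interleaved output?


Matrix:
  10101
  01001
  11101
Read columns: 101011101000111

101011101000111


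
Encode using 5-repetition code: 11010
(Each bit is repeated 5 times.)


Each bit -> 5 copies

1111111111000001111100000


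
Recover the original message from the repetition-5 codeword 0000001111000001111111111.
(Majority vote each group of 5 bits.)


Groups: 00000, 01111, 00000, 11111, 11111
Majority votes: 01011

01011


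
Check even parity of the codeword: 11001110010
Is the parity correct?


Number of 1s: 6

Yes, parity is correct (6 ones)


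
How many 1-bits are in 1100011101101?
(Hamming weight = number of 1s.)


Counting 1s in 1100011101101

8


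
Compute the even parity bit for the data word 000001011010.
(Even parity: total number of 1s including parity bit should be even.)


Number of 1s in data: 4
Parity bit: 0

0


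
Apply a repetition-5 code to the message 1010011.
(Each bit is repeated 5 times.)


Each bit -> 5 copies

11111000001111100000000001111111111


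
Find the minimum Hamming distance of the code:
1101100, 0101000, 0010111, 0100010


Comparing all pairs, minimum distance: 2
Can detect 1 errors, correct 0 errors

2


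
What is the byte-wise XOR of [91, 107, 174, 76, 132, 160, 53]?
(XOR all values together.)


XOR chain: 91 ^ 107 ^ 174 ^ 76 ^ 132 ^ 160 ^ 53 = 195

195


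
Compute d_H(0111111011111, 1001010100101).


XOR: 1110101111010
Count of 1s: 9

9


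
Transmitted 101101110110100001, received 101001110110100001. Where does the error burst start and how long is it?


XOR: 000100000000000000

Burst at position 3, length 1


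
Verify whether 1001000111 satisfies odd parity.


Number of 1s: 5

Yes, parity is correct (5 ones)


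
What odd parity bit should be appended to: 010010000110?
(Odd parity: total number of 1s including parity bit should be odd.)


Number of 1s in data: 4
Parity bit: 1

1


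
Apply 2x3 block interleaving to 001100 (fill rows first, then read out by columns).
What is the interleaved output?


Matrix:
  001
  100
Read columns: 010010

010010


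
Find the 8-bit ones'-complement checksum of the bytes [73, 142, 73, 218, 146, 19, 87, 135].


Sum = 893 mod 256 = 125
Complement = 130

130


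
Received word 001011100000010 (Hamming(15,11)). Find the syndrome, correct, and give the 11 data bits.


Syndrome = 9: error at position 9

Data: 11111000010 (corrected bit 9)


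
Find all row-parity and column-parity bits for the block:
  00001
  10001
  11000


Row parities: 100
Column parities: 01000

Row P: 100, Col P: 01000, Corner: 1


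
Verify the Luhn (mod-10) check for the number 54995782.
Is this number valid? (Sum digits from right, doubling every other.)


Luhn sum = 40
40 mod 10 = 0

Valid (Luhn sum mod 10 = 0)


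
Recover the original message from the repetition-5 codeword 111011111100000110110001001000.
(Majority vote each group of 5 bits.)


Groups: 11101, 11111, 00000, 11011, 00010, 01000
Majority votes: 110100

110100


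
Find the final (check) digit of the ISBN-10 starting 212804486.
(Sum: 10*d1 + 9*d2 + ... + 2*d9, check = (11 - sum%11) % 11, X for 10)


Weighted sum: 173
173 mod 11 = 8

Check digit: 3


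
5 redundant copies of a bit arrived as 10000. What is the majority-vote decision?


Ones: 1 out of 5
Threshold: 3

0 (1/5 voted 1)


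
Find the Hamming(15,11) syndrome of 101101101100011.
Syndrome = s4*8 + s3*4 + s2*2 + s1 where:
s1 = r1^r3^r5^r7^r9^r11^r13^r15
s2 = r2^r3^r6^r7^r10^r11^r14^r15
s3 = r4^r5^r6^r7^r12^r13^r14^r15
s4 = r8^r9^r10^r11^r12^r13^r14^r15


s1=1, s2=0, s3=1, s4=0

Syndrome = 5 (error at position 5)


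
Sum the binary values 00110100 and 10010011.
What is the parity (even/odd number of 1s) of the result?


00110100 = 52
10010011 = 147
Sum = 199 = 11000111
1s count = 5

odd parity (5 ones in 11000111)


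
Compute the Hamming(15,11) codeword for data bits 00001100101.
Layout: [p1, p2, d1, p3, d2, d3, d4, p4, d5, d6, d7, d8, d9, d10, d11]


Parity bits: p1=1, p2=0, p3=0, p4=0

100000001100101


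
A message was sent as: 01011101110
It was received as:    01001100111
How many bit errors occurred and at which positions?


XOR: 00010001001

3 error(s) at position(s): 3, 7, 10


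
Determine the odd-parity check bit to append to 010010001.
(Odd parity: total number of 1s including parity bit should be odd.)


Number of 1s in data: 3
Parity bit: 0

0


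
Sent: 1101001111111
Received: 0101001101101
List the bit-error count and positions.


XOR: 1000000010010

3 error(s) at position(s): 0, 8, 11


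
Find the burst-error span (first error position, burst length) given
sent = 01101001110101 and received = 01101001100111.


XOR: 00000000010010

Burst at position 9, length 4


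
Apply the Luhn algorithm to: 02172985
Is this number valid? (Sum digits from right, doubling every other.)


Luhn sum = 36
36 mod 10 = 6

Invalid (Luhn sum mod 10 = 6)


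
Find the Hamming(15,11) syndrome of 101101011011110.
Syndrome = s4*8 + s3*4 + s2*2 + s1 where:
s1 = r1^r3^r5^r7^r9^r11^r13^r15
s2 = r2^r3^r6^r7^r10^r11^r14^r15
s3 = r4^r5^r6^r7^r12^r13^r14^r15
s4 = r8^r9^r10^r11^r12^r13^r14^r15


s1=1, s2=0, s3=1, s4=0

Syndrome = 5 (error at position 5)


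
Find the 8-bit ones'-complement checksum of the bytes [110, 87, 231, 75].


Sum = 503 mod 256 = 247
Complement = 8

8


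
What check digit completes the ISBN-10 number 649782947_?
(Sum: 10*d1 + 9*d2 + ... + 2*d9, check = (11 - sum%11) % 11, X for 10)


Weighted sum: 337
337 mod 11 = 7

Check digit: 4


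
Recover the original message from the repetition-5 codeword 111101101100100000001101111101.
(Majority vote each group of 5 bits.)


Groups: 11110, 11011, 00100, 00000, 11011, 11101
Majority votes: 110011

110011


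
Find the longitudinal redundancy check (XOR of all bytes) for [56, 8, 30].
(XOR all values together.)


XOR chain: 56 ^ 8 ^ 30 = 46

46


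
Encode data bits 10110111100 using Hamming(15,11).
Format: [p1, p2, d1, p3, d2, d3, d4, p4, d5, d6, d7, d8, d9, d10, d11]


Parity bits: p1=0, p2=1, p3=0, p4=0

011001100111100


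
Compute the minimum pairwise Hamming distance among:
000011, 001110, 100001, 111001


Comparing all pairs, minimum distance: 2
Can detect 1 errors, correct 0 errors

2


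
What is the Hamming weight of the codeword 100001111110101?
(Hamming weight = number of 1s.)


Counting 1s in 100001111110101

9


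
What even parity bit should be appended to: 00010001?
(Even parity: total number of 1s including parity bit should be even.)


Number of 1s in data: 2
Parity bit: 0

0


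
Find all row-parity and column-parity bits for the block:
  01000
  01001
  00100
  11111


Row parities: 1011
Column parities: 11010

Row P: 1011, Col P: 11010, Corner: 1


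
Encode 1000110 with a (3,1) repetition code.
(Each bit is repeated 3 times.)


Each bit -> 3 copies

111000000000111111000


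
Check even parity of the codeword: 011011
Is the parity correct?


Number of 1s: 4

Yes, parity is correct (4 ones)


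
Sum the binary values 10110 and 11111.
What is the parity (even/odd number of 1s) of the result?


10110 = 22
11111 = 31
Sum = 53 = 110101
1s count = 4

even parity (4 ones in 110101)


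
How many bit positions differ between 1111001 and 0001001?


XOR: 1110000
Count of 1s: 3

3


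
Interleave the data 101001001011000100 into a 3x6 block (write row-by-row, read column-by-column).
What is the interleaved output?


Matrix:
  101001
  001011
  000100
Read columns: 100000110001010110

100000110001010110


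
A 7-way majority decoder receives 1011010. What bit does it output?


Ones: 4 out of 7
Threshold: 4

1 (4/7 voted 1)


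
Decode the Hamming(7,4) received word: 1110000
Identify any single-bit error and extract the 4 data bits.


Syndrome = 0: no error detected

Data: 1000 (no errors)


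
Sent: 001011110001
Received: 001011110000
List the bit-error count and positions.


XOR: 000000000001

1 error(s) at position(s): 11


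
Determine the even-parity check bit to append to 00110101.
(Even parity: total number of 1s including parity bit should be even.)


Number of 1s in data: 4
Parity bit: 0

0


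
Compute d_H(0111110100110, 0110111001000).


XOR: 0001001101110
Count of 1s: 6

6


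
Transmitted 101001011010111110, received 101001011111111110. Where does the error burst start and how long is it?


XOR: 000000000101000000

Burst at position 9, length 3


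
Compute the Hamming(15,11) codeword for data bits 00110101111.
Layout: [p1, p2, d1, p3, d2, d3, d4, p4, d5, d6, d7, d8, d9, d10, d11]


Parity bits: p1=1, p2=1, p3=0, p4=1

110001110101111


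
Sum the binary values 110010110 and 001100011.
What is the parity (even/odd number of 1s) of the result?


110010110 = 406
001100011 = 99
Sum = 505 = 111111001
1s count = 7

odd parity (7 ones in 111111001)


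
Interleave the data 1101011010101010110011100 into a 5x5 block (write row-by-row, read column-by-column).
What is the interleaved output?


Matrix:
  11010
  11010
  10101
  01100
  11100
Read columns: 1110111011001111100000100

1110111011001111100000100


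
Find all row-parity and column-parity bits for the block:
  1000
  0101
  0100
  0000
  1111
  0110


Row parities: 101000
Column parities: 0000

Row P: 101000, Col P: 0000, Corner: 0


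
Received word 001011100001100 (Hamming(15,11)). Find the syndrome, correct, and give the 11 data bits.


Syndrome = 6: error at position 6

Data: 11010001100 (corrected bit 6)


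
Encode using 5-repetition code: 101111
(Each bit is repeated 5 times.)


Each bit -> 5 copies

111110000011111111111111111111


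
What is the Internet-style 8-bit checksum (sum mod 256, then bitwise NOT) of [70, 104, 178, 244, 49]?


Sum = 645 mod 256 = 133
Complement = 122

122


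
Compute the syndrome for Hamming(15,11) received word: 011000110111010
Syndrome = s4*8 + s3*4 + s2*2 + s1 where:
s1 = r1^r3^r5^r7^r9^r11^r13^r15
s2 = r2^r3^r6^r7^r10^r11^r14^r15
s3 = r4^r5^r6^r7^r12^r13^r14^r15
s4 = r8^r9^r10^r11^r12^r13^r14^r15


s1=1, s2=0, s3=1, s4=1

Syndrome = 13 (error at position 13)


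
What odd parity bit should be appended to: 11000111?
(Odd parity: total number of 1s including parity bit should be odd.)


Number of 1s in data: 5
Parity bit: 0

0


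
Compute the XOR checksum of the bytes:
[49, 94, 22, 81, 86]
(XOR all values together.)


XOR chain: 49 ^ 94 ^ 22 ^ 81 ^ 86 = 126

126


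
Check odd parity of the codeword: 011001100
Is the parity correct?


Number of 1s: 4

No, parity error (4 ones)


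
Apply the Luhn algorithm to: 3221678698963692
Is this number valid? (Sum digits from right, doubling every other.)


Luhn sum = 91
91 mod 10 = 1

Invalid (Luhn sum mod 10 = 1)


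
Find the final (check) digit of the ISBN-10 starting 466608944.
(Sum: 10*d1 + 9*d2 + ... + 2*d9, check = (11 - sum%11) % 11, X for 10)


Weighted sum: 280
280 mod 11 = 5

Check digit: 6


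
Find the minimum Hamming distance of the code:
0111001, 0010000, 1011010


Comparing all pairs, minimum distance: 3
Can detect 2 errors, correct 1 errors

3


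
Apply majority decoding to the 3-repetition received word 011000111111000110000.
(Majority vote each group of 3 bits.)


Groups: 011, 000, 111, 111, 000, 110, 000
Majority votes: 1011010

1011010


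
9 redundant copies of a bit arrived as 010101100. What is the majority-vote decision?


Ones: 4 out of 9
Threshold: 5

0 (4/9 voted 1)


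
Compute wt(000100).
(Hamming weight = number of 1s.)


Counting 1s in 000100

1


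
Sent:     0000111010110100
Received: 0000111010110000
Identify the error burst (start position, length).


XOR: 0000000000000100

Burst at position 13, length 1


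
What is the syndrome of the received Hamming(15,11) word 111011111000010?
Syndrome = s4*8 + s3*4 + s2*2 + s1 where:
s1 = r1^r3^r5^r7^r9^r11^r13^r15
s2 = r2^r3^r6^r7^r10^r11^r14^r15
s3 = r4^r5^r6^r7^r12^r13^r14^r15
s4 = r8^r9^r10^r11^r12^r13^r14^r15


s1=1, s2=1, s3=0, s4=1

Syndrome = 11 (error at position 11)


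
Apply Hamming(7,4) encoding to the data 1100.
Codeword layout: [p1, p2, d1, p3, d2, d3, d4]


Parity bits: p1=0, p2=1, p3=1

0111100


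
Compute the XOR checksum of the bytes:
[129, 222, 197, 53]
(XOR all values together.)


XOR chain: 129 ^ 222 ^ 197 ^ 53 = 175

175


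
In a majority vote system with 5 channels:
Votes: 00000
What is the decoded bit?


Ones: 0 out of 5
Threshold: 3

0 (0/5 voted 1)


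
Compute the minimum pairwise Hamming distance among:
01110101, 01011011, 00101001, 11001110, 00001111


Comparing all pairs, minimum distance: 3
Can detect 2 errors, correct 1 errors

3


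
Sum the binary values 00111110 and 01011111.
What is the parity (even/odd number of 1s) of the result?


00111110 = 62
01011111 = 95
Sum = 157 = 10011101
1s count = 5

odd parity (5 ones in 10011101)


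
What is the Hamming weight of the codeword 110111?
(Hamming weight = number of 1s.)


Counting 1s in 110111

5


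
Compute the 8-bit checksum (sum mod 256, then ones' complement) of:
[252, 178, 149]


Sum = 579 mod 256 = 67
Complement = 188

188


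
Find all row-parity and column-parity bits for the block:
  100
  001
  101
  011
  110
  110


Row parities: 110000
Column parities: 011

Row P: 110000, Col P: 011, Corner: 0


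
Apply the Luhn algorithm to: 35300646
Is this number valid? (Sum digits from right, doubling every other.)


Luhn sum = 37
37 mod 10 = 7

Invalid (Luhn sum mod 10 = 7)


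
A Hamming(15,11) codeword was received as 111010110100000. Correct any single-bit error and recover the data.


Syndrome = 0: no error detected

Data: 11010100000 (no errors)


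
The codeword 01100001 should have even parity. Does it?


Number of 1s: 3

No, parity error (3 ones)


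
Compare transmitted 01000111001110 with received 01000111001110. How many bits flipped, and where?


XOR: 00000000000000

0 errors (received matches sent)


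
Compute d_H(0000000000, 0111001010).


XOR: 0111001010
Count of 1s: 5

5


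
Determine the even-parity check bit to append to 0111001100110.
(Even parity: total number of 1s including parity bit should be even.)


Number of 1s in data: 7
Parity bit: 1

1


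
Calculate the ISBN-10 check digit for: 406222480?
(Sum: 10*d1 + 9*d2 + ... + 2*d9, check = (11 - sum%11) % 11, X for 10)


Weighted sum: 164
164 mod 11 = 10

Check digit: 1


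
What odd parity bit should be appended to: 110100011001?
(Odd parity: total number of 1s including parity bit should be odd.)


Number of 1s in data: 6
Parity bit: 1

1


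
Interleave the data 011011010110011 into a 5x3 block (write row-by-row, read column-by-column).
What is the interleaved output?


Matrix:
  011
  011
  010
  110
  011
Read columns: 000101111111001

000101111111001


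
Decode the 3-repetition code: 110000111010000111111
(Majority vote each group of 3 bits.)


Groups: 110, 000, 111, 010, 000, 111, 111
Majority votes: 1010011

1010011


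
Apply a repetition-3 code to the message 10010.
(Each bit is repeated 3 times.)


Each bit -> 3 copies

111000000111000


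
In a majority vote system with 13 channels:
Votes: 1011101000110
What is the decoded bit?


Ones: 7 out of 13
Threshold: 7

1 (7/13 voted 1)


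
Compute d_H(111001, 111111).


XOR: 000110
Count of 1s: 2

2


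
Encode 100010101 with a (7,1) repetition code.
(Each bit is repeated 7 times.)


Each bit -> 7 copies

111111100000000000000000000011111110000000111111100000001111111


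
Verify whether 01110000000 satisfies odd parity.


Number of 1s: 3

Yes, parity is correct (3 ones)


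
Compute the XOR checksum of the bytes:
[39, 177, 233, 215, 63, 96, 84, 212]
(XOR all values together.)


XOR chain: 39 ^ 177 ^ 233 ^ 215 ^ 63 ^ 96 ^ 84 ^ 212 = 119

119


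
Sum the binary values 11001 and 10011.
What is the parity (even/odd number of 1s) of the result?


11001 = 25
10011 = 19
Sum = 44 = 101100
1s count = 3

odd parity (3 ones in 101100)


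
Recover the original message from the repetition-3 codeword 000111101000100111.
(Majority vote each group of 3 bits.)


Groups: 000, 111, 101, 000, 100, 111
Majority votes: 011001

011001


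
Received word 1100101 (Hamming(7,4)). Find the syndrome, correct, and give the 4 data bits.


Syndrome = 1: error at position 1

Data: 0101 (corrected bit 1)


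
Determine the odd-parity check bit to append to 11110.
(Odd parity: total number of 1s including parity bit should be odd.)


Number of 1s in data: 4
Parity bit: 1

1


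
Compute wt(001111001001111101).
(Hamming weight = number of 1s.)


Counting 1s in 001111001001111101

11


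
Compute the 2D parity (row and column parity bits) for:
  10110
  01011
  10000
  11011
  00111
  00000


Row parities: 111010
Column parities: 10001

Row P: 111010, Col P: 10001, Corner: 0


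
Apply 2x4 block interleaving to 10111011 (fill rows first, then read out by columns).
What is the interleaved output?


Matrix:
  1011
  1011
Read columns: 11001111

11001111


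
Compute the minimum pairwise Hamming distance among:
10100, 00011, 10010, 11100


Comparing all pairs, minimum distance: 1
Can detect 0 errors, correct 0 errors

1


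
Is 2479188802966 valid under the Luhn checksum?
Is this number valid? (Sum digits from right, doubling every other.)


Luhn sum = 71
71 mod 10 = 1

Invalid (Luhn sum mod 10 = 1)


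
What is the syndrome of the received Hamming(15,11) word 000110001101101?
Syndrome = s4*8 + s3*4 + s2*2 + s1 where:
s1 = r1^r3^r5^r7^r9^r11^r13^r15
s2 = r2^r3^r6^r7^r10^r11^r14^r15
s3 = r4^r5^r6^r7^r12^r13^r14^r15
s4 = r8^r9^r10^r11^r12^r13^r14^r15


s1=0, s2=0, s3=1, s4=1

Syndrome = 12 (error at position 12)


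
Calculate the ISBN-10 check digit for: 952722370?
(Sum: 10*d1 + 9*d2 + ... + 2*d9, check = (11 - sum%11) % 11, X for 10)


Weighted sum: 255
255 mod 11 = 2

Check digit: 9


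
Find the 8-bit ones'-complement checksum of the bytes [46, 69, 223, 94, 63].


Sum = 495 mod 256 = 239
Complement = 16

16


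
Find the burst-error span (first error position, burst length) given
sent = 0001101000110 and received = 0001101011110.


XOR: 0000000011000

Burst at position 8, length 2


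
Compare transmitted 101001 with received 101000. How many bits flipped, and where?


XOR: 000001

1 error(s) at position(s): 5


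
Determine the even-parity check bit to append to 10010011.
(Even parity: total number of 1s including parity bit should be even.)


Number of 1s in data: 4
Parity bit: 0

0


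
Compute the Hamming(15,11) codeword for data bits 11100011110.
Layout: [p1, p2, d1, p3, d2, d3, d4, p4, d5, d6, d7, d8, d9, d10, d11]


Parity bits: p1=0, p2=0, p3=1, p4=0

001111000011110


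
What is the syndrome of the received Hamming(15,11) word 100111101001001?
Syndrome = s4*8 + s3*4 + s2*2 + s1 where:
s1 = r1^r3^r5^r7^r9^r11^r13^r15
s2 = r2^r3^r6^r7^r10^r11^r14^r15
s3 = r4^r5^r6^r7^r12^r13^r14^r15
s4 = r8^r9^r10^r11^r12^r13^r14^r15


s1=1, s2=1, s3=0, s4=1

Syndrome = 11 (error at position 11)


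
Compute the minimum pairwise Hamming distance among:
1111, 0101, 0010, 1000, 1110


Comparing all pairs, minimum distance: 1
Can detect 0 errors, correct 0 errors

1


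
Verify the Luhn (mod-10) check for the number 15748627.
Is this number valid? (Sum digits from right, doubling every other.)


Luhn sum = 40
40 mod 10 = 0

Valid (Luhn sum mod 10 = 0)


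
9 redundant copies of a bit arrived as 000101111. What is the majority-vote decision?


Ones: 5 out of 9
Threshold: 5

1 (5/9 voted 1)


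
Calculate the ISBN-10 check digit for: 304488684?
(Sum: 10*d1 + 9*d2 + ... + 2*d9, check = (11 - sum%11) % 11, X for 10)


Weighted sum: 234
234 mod 11 = 3

Check digit: 8


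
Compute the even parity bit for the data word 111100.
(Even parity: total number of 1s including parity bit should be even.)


Number of 1s in data: 4
Parity bit: 0

0


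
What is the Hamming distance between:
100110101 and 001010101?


XOR: 101100000
Count of 1s: 3

3


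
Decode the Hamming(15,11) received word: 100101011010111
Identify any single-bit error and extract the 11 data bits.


Syndrome = 5: error at position 5

Data: 01101010111 (corrected bit 5)


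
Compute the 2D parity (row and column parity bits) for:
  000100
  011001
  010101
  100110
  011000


Row parities: 11110
Column parities: 110110

Row P: 11110, Col P: 110110, Corner: 0


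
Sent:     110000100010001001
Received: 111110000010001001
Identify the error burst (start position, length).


XOR: 001110100000000000

Burst at position 2, length 5


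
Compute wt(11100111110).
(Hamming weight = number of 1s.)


Counting 1s in 11100111110

8


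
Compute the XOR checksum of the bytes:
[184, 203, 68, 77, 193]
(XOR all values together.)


XOR chain: 184 ^ 203 ^ 68 ^ 77 ^ 193 = 187

187


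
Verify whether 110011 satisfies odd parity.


Number of 1s: 4

No, parity error (4 ones)


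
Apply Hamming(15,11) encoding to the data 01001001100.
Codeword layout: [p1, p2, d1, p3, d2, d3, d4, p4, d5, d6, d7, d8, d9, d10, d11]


Parity bits: p1=1, p2=0, p3=1, p4=1

100110011001100


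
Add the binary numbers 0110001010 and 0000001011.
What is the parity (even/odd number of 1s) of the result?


0110001010 = 394
0000001011 = 11
Sum = 405 = 110010101
1s count = 5

odd parity (5 ones in 110010101)


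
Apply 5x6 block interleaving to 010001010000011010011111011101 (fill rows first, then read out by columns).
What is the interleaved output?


Matrix:
  010001
  010000
  011010
  011111
  011101
Read columns: 000001111100111000110011010011

000001111100111000110011010011


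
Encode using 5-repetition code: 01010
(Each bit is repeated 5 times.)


Each bit -> 5 copies

0000011111000001111100000


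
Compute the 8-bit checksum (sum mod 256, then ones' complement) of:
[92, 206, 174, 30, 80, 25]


Sum = 607 mod 256 = 95
Complement = 160

160


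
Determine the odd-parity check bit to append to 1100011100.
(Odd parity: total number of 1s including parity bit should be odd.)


Number of 1s in data: 5
Parity bit: 0

0


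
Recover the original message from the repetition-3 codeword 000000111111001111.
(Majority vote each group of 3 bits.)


Groups: 000, 000, 111, 111, 001, 111
Majority votes: 001101

001101


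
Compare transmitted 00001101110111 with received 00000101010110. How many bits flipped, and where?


XOR: 00001000100001

3 error(s) at position(s): 4, 8, 13


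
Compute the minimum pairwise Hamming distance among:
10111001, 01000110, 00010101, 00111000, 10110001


Comparing all pairs, minimum distance: 1
Can detect 0 errors, correct 0 errors

1


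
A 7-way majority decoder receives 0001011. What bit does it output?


Ones: 3 out of 7
Threshold: 4

0 (3/7 voted 1)


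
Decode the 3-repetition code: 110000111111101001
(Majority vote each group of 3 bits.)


Groups: 110, 000, 111, 111, 101, 001
Majority votes: 101110

101110


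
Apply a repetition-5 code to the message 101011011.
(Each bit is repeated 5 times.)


Each bit -> 5 copies

111110000011111000001111111111000001111111111


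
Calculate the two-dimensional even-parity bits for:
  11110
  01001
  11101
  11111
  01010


Row parities: 00010
Column parities: 11111

Row P: 00010, Col P: 11111, Corner: 1


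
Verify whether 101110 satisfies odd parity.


Number of 1s: 4

No, parity error (4 ones)


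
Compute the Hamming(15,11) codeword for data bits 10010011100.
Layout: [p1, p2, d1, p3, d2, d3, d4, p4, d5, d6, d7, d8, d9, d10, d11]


Parity bits: p1=0, p2=1, p3=1, p4=1

011100110011100


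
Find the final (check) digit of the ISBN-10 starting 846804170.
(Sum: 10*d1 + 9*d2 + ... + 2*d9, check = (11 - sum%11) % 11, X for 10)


Weighted sum: 265
265 mod 11 = 1

Check digit: X


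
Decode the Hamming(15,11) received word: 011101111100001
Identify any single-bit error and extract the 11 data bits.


Syndrome = 0: no error detected

Data: 10111100001 (no errors)


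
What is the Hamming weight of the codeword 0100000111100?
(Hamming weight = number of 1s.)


Counting 1s in 0100000111100

5


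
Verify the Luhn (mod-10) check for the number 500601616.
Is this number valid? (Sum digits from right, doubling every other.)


Luhn sum = 24
24 mod 10 = 4

Invalid (Luhn sum mod 10 = 4)


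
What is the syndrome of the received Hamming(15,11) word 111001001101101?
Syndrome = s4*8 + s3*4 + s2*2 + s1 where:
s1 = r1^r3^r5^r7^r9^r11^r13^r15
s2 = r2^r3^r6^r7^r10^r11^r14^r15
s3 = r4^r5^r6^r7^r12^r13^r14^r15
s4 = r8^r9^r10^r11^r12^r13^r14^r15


s1=1, s2=1, s3=0, s4=1

Syndrome = 11 (error at position 11)


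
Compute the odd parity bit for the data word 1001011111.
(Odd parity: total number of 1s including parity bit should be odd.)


Number of 1s in data: 7
Parity bit: 0

0


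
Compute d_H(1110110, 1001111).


XOR: 0111001
Count of 1s: 4

4


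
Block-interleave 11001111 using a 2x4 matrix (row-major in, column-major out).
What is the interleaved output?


Matrix:
  1100
  1111
Read columns: 11110101

11110101


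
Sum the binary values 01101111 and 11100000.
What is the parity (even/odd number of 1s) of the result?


01101111 = 111
11100000 = 224
Sum = 335 = 101001111
1s count = 6

even parity (6 ones in 101001111)


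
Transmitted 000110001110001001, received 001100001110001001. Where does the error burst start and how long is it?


XOR: 001010000000000000

Burst at position 2, length 3


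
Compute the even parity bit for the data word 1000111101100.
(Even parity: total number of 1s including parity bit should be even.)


Number of 1s in data: 7
Parity bit: 1

1


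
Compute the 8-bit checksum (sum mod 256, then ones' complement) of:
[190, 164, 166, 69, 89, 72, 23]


Sum = 773 mod 256 = 5
Complement = 250

250


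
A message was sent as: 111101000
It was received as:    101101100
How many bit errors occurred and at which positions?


XOR: 010000100

2 error(s) at position(s): 1, 6


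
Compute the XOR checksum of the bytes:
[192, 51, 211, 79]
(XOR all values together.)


XOR chain: 192 ^ 51 ^ 211 ^ 79 = 111

111


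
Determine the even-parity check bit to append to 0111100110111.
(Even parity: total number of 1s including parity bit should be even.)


Number of 1s in data: 9
Parity bit: 1

1


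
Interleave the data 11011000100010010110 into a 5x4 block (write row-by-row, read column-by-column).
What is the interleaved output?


Matrix:
  1101
  1000
  1000
  1001
  0110
Read columns: 11110100010000110010

11110100010000110010


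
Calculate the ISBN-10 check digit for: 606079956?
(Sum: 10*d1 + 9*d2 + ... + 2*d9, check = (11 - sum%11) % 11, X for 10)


Weighted sum: 258
258 mod 11 = 5

Check digit: 6


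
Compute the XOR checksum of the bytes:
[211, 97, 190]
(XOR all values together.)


XOR chain: 211 ^ 97 ^ 190 = 12

12


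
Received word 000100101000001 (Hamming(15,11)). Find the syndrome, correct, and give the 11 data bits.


Syndrome = 5: error at position 5

Data: 01011000001 (corrected bit 5)


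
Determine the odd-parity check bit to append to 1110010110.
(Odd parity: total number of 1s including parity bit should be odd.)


Number of 1s in data: 6
Parity bit: 1

1


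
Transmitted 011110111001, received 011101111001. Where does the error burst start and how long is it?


XOR: 000011000000

Burst at position 4, length 2


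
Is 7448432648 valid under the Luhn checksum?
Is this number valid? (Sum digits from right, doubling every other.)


Luhn sum = 62
62 mod 10 = 2

Invalid (Luhn sum mod 10 = 2)


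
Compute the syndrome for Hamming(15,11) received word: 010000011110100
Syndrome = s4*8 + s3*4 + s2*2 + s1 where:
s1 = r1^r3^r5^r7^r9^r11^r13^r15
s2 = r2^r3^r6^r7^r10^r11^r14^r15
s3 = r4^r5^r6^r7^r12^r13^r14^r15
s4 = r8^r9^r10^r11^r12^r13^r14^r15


s1=1, s2=1, s3=1, s4=1

Syndrome = 15 (error at position 15)


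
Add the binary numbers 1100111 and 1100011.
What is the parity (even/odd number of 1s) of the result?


1100111 = 103
1100011 = 99
Sum = 202 = 11001010
1s count = 4

even parity (4 ones in 11001010)


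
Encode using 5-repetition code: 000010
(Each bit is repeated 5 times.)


Each bit -> 5 copies

000000000000000000001111100000


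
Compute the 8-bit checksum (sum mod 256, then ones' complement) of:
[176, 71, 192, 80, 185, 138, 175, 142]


Sum = 1159 mod 256 = 135
Complement = 120

120


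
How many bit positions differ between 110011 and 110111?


XOR: 000100
Count of 1s: 1

1


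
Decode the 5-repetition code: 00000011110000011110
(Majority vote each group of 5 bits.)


Groups: 00000, 01111, 00000, 11110
Majority votes: 0101

0101


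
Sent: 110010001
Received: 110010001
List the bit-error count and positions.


XOR: 000000000

0 errors (received matches sent)


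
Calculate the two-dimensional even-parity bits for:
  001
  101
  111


Row parities: 101
Column parities: 011

Row P: 101, Col P: 011, Corner: 0


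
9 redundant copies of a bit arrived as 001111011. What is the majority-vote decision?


Ones: 6 out of 9
Threshold: 5

1 (6/9 voted 1)


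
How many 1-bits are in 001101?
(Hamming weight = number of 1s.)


Counting 1s in 001101

3


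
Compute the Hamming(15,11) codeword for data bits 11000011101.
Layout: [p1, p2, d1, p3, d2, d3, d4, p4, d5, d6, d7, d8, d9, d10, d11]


Parity bits: p1=1, p2=1, p3=0, p4=0

111010000011101


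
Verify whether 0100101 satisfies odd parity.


Number of 1s: 3

Yes, parity is correct (3 ones)


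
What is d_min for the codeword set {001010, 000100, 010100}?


Comparing all pairs, minimum distance: 1
Can detect 0 errors, correct 0 errors

1
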